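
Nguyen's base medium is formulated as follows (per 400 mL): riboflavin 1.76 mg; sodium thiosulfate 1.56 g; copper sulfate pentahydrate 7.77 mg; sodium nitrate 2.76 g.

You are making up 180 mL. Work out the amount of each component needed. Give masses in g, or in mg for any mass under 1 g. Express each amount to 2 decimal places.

riboflavin 0.79 mg; sodium thiosulfate 702.00 mg; copper sulfate pentahydrate 3.50 mg; sodium nitrate 1.24 g

Scale factor = 180 mL / 400 mL = 0.45.
riboflavin: 1.76 mg × (180 mL / 400 mL) = 0.79 mg
sodium thiosulfate: 1.56 g × (180 mL / 400 mL) = 0.702 g = 702.00 mg
copper sulfate pentahydrate: 7.77 mg × (180 mL / 400 mL) = 3.50 mg
sodium nitrate: 2.76 g × (180 mL / 400 mL) = 1.24 g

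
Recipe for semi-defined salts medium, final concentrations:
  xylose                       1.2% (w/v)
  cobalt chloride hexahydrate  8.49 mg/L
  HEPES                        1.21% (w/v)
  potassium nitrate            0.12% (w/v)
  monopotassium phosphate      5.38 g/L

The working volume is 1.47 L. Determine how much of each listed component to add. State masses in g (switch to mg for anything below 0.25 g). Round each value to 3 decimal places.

Scale factor relative to 1 L: 1.47.
xylose: 1.2% w/v = 12 g/L → 12 × 1.47 L = 17.640 g
cobalt chloride hexahydrate: 8.49 mg/L × 1.47 L = 12.480 mg
HEPES: 1.21 g per 100 mL × 1470 mL ÷ 100 = 17.787 g
potassium nitrate: 0.12 g per 100 mL × 1470 mL ÷ 100 = 1.764 g
monopotassium phosphate: 5.38 g/L × 1.47 L = 7.909 g

xylose 17.640 g; cobalt chloride hexahydrate 12.480 mg; HEPES 17.787 g; potassium nitrate 1.764 g; monopotassium phosphate 7.909 g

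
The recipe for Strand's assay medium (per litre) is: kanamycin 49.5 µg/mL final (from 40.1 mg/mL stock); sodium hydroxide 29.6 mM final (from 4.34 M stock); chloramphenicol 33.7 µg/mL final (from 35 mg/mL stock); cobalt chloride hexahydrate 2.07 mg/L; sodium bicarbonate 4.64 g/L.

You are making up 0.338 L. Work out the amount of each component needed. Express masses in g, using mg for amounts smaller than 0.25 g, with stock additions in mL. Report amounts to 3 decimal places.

kanamycin 0.417 mL; sodium hydroxide 2.305 mL; chloramphenicol 0.325 mL; cobalt chloride hexahydrate 0.700 mg; sodium bicarbonate 1.568 g

Working volume: 0.338 L.
kanamycin: dilute stock: 49.5 µg/mL × 338 mL ÷ 40100 µg/mL = 0.417 mL
sodium hydroxide: C1V1 = C2V2 → 29.6 mM × 338 mL ÷ 4340 mM = 2.305 mL
chloramphenicol: C1V1 = C2V2 → 33.7 µg/mL × 338 mL ÷ 35000 µg/mL = 0.325 mL
cobalt chloride hexahydrate: 2.07 mg/L × 0.338 L = 0.700 mg
sodium bicarbonate: 4.64 g/L × 0.338 L = 1.568 g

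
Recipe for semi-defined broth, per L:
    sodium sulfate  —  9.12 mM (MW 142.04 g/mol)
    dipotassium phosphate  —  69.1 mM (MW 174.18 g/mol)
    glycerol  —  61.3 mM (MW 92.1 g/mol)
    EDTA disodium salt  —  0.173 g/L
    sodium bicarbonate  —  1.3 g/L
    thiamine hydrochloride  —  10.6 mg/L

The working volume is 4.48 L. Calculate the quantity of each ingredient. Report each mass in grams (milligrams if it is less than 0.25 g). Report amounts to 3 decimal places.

Working volume: 4.48 L.
sodium sulfate: 9.12 mmol/L × 142.04 g/mol × 4.48 L ÷ 1000 = 5.803 g
dipotassium phosphate: 69.1 mmol/L × 174.18 g/mol × 4.48 L ÷ 1000 = 53.921 g
glycerol: 61.3 mmol/L × 92.1 g/mol × 4.48 L ÷ 1000 = 25.293 g
EDTA disodium salt: 0.173 g/L × 4.48 L = 0.775 g
sodium bicarbonate: 1.3 g/L × 4.48 L = 5.824 g
thiamine hydrochloride: 10.6 mg/L × 4.48 L = 47.488 mg

sodium sulfate 5.803 g; dipotassium phosphate 53.921 g; glycerol 25.293 g; EDTA disodium salt 0.775 g; sodium bicarbonate 5.824 g; thiamine hydrochloride 47.488 mg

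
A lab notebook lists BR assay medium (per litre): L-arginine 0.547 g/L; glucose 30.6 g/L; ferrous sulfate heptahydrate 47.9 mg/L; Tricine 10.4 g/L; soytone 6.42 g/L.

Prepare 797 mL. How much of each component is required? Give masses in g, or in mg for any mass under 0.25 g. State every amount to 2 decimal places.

L-arginine 0.44 g; glucose 24.39 g; ferrous sulfate heptahydrate 38.18 mg; Tricine 8.29 g; soytone 5.12 g

Target volume = 797 mL = 0.797 L.
L-arginine: 0.547 g/L × 0.797 L = 0.44 g
glucose: 30.6 g/L × 0.797 L = 24.39 g
ferrous sulfate heptahydrate: 47.9 mg/L × 0.797 L = 38.18 mg
Tricine: 10.4 g/L × 0.797 L = 8.29 g
soytone: 6.42 g/L × 0.797 L = 5.12 g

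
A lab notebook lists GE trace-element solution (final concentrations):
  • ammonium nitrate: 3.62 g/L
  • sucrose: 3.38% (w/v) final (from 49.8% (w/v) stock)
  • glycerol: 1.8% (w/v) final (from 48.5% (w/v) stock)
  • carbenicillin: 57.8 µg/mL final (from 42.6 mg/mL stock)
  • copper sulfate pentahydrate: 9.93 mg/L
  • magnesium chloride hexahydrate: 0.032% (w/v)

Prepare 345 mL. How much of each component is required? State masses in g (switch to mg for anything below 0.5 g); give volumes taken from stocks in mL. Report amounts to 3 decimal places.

Working volume: 345 mL = 0.345 L.
ammonium nitrate: 3.62 g/L × 0.345 L = 1.249 g
sucrose: dilute stock: 3.38% ÷ 49.8% × 345 mL = 23.416 mL
glycerol: V = C2·V2/C1 = 1.8% ÷ 48.5% × 345 mL = 12.804 mL
carbenicillin: dilute stock: 57.8 µg/mL × 345 mL ÷ 42600 µg/mL = 0.468 mL
copper sulfate pentahydrate: 9.93 mg/L × 0.345 L = 3.426 mg
magnesium chloride hexahydrate: 0.032 g per 100 mL × 345 mL ÷ 100 = 0.1104 g = 110.400 mg

ammonium nitrate 1.249 g; sucrose 23.416 mL; glycerol 12.804 mL; carbenicillin 0.468 mL; copper sulfate pentahydrate 3.426 mg; magnesium chloride hexahydrate 110.400 mg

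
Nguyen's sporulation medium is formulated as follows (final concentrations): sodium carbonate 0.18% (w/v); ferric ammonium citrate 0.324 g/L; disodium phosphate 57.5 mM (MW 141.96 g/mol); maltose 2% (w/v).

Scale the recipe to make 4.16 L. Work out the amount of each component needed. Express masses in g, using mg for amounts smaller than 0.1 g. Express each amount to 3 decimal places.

Scale factor relative to 1 L: 4.16.
sodium carbonate: 0.18% w/v = 1.8 g/L → 1.8 × 4.16 L = 7.488 g
ferric ammonium citrate: 0.324 g/L × 4.16 L = 1.348 g
disodium phosphate: 57.5 mmol/L × 141.96 g/mol × 4.16 L ÷ 1000 = 33.957 g
maltose: 2 g per 100 mL × 4160 mL ÷ 100 = 83.200 g

sodium carbonate 7.488 g; ferric ammonium citrate 1.348 g; disodium phosphate 33.957 g; maltose 83.200 g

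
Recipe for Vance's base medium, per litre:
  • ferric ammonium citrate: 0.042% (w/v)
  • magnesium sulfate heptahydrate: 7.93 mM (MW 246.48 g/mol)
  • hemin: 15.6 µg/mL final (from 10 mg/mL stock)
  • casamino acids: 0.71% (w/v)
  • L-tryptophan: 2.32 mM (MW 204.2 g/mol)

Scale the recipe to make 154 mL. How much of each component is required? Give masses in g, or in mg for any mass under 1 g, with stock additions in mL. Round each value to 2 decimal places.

ferric ammonium citrate 64.68 mg; magnesium sulfate heptahydrate 301.01 mg; hemin 0.24 mL; casamino acids 1.09 g; L-tryptophan 72.96 mg

Working volume: 154 mL = 0.154 L.
ferric ammonium citrate: 0.042% w/v = 0.42 g/L → 0.42 × 0.154 L = 0.06468 g = 64.68 mg
magnesium sulfate heptahydrate: 7.93 mmol/L × 246.48 mg/mmol × 0.154 L = 301.01 mg
hemin: dilute stock: 15.6 µg/mL × 154 mL ÷ 10000 µg/mL = 0.24 mL
casamino acids: 0.71% w/v = 7.1 g/L → 7.1 × 0.154 L = 1.09 g
L-tryptophan: 2.32 mmol/L × 204.2 mg/mmol × 0.154 L = 72.96 mg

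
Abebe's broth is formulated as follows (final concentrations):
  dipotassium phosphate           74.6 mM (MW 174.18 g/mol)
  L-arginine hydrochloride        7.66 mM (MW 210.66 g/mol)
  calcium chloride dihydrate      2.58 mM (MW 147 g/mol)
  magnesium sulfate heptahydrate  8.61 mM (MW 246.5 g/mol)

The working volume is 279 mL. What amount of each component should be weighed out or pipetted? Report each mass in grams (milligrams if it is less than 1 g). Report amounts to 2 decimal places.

dipotassium phosphate 3.63 g; L-arginine hydrochloride 450.21 mg; calcium chloride dihydrate 105.81 mg; magnesium sulfate heptahydrate 592.14 mg

Scale factor relative to 1 L: 0.279.
dipotassium phosphate: 74.6 mmol/L × 174.18 g/mol × 0.279 L ÷ 1000 = 3.63 g
L-arginine hydrochloride: 7.66 mmol/L × 210.66 mg/mmol × 0.279 L = 450.21 mg
calcium chloride dihydrate: 2.58 mmol/L × 147 mg/mmol × 0.279 L = 105.81 mg
magnesium sulfate heptahydrate: 8.61 mmol/L × 246.5 mg/mmol × 0.279 L = 592.14 mg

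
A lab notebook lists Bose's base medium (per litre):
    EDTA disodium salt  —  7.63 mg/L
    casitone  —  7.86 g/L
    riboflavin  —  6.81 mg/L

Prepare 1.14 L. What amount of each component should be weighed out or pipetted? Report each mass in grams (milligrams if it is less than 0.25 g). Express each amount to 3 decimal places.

EDTA disodium salt 8.698 mg; casitone 8.960 g; riboflavin 7.763 mg

Working volume: 1.14 L.
EDTA disodium salt: 7.63 mg/L × 1.14 L = 8.698 mg
casitone: 7.86 g/L × 1.14 L = 8.960 g
riboflavin: 6.81 mg/L × 1.14 L = 7.763 mg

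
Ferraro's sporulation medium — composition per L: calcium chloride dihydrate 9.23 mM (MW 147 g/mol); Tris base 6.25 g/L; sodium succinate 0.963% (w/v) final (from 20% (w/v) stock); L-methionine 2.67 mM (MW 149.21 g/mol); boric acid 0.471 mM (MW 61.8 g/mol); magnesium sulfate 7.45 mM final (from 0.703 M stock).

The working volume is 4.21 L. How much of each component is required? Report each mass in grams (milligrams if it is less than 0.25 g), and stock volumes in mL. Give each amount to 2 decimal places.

Scale factor relative to 1 L: 4.21.
calcium chloride dihydrate: 9.23 mmol/L × 147 g/mol × 4.21 L ÷ 1000 = 5.71 g
Tris base: 6.25 g/L × 4.21 L = 26.31 g
sodium succinate: dilute stock: 0.963% ÷ 20% × 4210 mL = 202.71 mL
L-methionine: 2.67 mmol/L × 149.21 g/mol × 4.21 L ÷ 1000 = 1.68 g
boric acid: 0.471 mmol/L × 61.8 mg/mmol × 4.21 L = 122.54 mg
magnesium sulfate: V = C2·V2/C1 = 7.45 mM × 4210 mL ÷ 703 mM = 44.62 mL

calcium chloride dihydrate 5.71 g; Tris base 26.31 g; sodium succinate 202.71 mL; L-methionine 1.68 g; boric acid 122.54 mg; magnesium sulfate 44.62 mL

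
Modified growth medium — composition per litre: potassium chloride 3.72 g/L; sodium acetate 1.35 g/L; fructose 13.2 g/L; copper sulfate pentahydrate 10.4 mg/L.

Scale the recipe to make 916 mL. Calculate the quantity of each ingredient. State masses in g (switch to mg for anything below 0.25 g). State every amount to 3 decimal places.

Scale factor relative to 1 L: 0.916.
potassium chloride: 3.72 g/L × 0.916 L = 3.408 g
sodium acetate: 1.35 g/L × 0.916 L = 1.237 g
fructose: 13.2 g/L × 0.916 L = 12.091 g
copper sulfate pentahydrate: 10.4 mg/L × 0.916 L = 9.526 mg

potassium chloride 3.408 g; sodium acetate 1.237 g; fructose 12.091 g; copper sulfate pentahydrate 9.526 mg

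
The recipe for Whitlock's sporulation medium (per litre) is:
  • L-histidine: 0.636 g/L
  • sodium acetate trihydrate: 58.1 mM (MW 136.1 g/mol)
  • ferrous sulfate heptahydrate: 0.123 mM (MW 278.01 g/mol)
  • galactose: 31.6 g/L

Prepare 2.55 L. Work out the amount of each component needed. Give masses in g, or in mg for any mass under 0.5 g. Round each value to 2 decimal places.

L-histidine 1.62 g; sodium acetate trihydrate 20.16 g; ferrous sulfate heptahydrate 87.20 mg; galactose 80.58 g

Working volume: 2.55 L.
L-histidine: 0.636 g/L × 2.55 L = 1.62 g
sodium acetate trihydrate: 58.1 mmol/L × 136.1 g/mol × 2.55 L ÷ 1000 = 20.16 g
ferrous sulfate heptahydrate: 0.123 mmol/L × 278.01 mg/mmol × 2.55 L = 87.20 mg
galactose: 31.6 g/L × 2.55 L = 80.58 g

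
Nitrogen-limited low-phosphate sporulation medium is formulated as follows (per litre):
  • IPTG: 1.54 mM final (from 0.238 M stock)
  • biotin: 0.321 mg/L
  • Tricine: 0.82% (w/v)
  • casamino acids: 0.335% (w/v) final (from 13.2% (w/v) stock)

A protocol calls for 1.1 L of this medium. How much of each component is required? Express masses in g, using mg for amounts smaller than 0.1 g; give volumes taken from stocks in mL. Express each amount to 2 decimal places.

Scale factor relative to 1 L: 1.1.
IPTG: C1V1 = C2V2 → 1.54 mM × 1100 mL ÷ 238 mM = 7.12 mL
biotin: 0.321 mg/L × 1.1 L = 0.35 mg
Tricine: 0.82 g per 100 mL × 1100 mL ÷ 100 = 9.02 g
casamino acids: dilute stock: 0.335% ÷ 13.2% × 1100 mL = 27.92 mL

IPTG 7.12 mL; biotin 0.35 mg; Tricine 9.02 g; casamino acids 27.92 mL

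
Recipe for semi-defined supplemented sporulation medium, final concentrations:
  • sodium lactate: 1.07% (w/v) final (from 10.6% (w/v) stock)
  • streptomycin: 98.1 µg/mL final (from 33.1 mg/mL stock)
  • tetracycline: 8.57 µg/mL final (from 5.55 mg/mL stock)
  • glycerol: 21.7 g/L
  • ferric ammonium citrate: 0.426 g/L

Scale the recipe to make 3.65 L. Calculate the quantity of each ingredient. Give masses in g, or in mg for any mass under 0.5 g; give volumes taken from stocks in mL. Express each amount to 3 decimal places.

sodium lactate 368.443 mL; streptomycin 10.818 mL; tetracycline 5.636 mL; glycerol 79.205 g; ferric ammonium citrate 1.555 g

Working volume: 3.65 L.
sodium lactate: V = C2·V2/C1 = 1.07% ÷ 10.6% × 3650 mL = 368.443 mL
streptomycin: C1V1 = C2V2 → 98.1 µg/mL × 3650 mL ÷ 33100 µg/mL = 10.818 mL
tetracycline: dilute stock: 8.57 µg/mL × 3650 mL ÷ 5550 µg/mL = 5.636 mL
glycerol: 21.7 g/L × 3.65 L = 79.205 g
ferric ammonium citrate: 0.426 g/L × 3.65 L = 1.555 g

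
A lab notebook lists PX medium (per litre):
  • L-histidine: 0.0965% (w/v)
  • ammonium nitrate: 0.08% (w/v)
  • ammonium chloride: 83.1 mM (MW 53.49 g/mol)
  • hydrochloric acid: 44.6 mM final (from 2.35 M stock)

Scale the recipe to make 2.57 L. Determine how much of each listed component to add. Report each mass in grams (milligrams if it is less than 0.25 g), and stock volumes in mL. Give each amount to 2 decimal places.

Scale factor relative to 1 L: 2.57.
L-histidine: 0.0965 g per 100 mL × 2570 mL ÷ 100 = 2.48 g
ammonium nitrate: 0.08 g per 100 mL × 2570 mL ÷ 100 = 2.06 g
ammonium chloride: 83.1 mmol/L × 53.49 g/mol × 2.57 L ÷ 1000 = 11.42 g
hydrochloric acid: C1V1 = C2V2 → 44.6 mM × 2570 mL ÷ 2350 mM = 48.78 mL

L-histidine 2.48 g; ammonium nitrate 2.06 g; ammonium chloride 11.42 g; hydrochloric acid 48.78 mL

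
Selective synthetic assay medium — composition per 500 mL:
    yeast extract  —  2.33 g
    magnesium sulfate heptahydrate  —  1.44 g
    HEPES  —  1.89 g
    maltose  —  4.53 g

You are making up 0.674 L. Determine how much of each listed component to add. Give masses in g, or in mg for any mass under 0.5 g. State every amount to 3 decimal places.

yeast extract 3.141 g; magnesium sulfate heptahydrate 1.941 g; HEPES 2.548 g; maltose 6.106 g

Ratio of target to recipe volume: 674 / 500 = 1.348.
yeast extract: 2.33 g × (674 mL / 500 mL) = 3.141 g
magnesium sulfate heptahydrate: 1.44 g × (674 mL / 500 mL) = 1.941 g
HEPES: 1.89 g × (674 mL / 500 mL) = 2.548 g
maltose: 4.53 g × (674 mL / 500 mL) = 6.106 g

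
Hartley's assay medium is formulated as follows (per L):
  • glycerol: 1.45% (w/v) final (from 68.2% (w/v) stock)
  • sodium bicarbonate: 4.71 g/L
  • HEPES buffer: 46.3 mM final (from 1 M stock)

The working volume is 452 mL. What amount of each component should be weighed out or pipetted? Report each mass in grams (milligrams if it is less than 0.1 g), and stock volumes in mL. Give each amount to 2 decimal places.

Target volume = 452 mL = 0.452 L.
glycerol: dilute stock: 1.45% ÷ 68.2% × 452 mL = 9.61 mL
sodium bicarbonate: 4.71 g/L × 0.452 L = 2.13 g
HEPES buffer: dilute stock: 46.3 mM × 452 mL ÷ 1000 mM = 20.93 mL

glycerol 9.61 mL; sodium bicarbonate 2.13 g; HEPES buffer 20.93 mL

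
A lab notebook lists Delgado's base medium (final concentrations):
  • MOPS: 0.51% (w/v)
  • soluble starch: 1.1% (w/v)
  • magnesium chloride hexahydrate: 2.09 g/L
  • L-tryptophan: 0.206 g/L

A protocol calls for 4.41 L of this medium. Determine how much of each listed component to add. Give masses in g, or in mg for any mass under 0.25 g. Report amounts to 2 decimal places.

MOPS 22.49 g; soluble starch 48.51 g; magnesium chloride hexahydrate 9.22 g; L-tryptophan 0.91 g

Working volume: 4.41 L.
MOPS: 0.51% w/v = 5.1 g/L → 5.1 × 4.41 L = 22.49 g
soluble starch: 1.1% w/v = 11 g/L → 11 × 4.41 L = 48.51 g
magnesium chloride hexahydrate: 2.09 g/L × 4.41 L = 9.22 g
L-tryptophan: 0.206 g/L × 4.41 L = 0.91 g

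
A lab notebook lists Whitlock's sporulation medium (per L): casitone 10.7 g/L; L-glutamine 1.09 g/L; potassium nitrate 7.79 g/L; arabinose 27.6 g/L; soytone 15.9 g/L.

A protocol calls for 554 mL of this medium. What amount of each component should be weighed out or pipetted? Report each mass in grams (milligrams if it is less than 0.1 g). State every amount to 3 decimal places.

Target volume = 554 mL = 0.554 L.
casitone: 10.7 g/L × 0.554 L = 5.928 g
L-glutamine: 1.09 g/L × 0.554 L = 0.604 g
potassium nitrate: 7.79 g/L × 0.554 L = 4.316 g
arabinose: 27.6 g/L × 0.554 L = 15.290 g
soytone: 15.9 g/L × 0.554 L = 8.809 g

casitone 5.928 g; L-glutamine 0.604 g; potassium nitrate 4.316 g; arabinose 15.290 g; soytone 8.809 g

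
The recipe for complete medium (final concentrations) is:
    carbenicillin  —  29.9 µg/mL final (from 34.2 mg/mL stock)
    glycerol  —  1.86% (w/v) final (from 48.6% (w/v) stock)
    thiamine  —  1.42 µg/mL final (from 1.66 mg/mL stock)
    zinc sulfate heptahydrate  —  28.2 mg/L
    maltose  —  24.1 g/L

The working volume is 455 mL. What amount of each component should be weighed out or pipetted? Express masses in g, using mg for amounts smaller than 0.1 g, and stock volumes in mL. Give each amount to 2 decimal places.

carbenicillin 0.40 mL; glycerol 17.41 mL; thiamine 0.39 mL; zinc sulfate heptahydrate 12.83 mg; maltose 10.97 g

Scale factor relative to 1 L: 0.455.
carbenicillin: dilute stock: 29.9 µg/mL × 455 mL ÷ 34200 µg/mL = 0.40 mL
glycerol: C1V1 = C2V2 → 1.86% ÷ 48.6% × 455 mL = 17.41 mL
thiamine: C1V1 = C2V2 → 1.42 µg/mL × 455 mL ÷ 1660 µg/mL = 0.39 mL
zinc sulfate heptahydrate: 28.2 mg/L × 0.455 L = 12.83 mg
maltose: 24.1 g/L × 0.455 L = 10.97 g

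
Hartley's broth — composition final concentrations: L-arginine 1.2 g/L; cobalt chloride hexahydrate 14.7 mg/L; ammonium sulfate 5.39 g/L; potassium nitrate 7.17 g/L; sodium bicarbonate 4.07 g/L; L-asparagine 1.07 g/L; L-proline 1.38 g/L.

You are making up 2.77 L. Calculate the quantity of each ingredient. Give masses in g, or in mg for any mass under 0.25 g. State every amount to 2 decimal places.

Scale factor relative to 1 L: 2.77.
L-arginine: 1.2 g/L × 2.77 L = 3.32 g
cobalt chloride hexahydrate: 14.7 mg/L × 2.77 L = 40.72 mg
ammonium sulfate: 5.39 g/L × 2.77 L = 14.93 g
potassium nitrate: 7.17 g/L × 2.77 L = 19.86 g
sodium bicarbonate: 4.07 g/L × 2.77 L = 11.27 g
L-asparagine: 1.07 g/L × 2.77 L = 2.96 g
L-proline: 1.38 g/L × 2.77 L = 3.82 g

L-arginine 3.32 g; cobalt chloride hexahydrate 40.72 mg; ammonium sulfate 14.93 g; potassium nitrate 19.86 g; sodium bicarbonate 11.27 g; L-asparagine 2.96 g; L-proline 3.82 g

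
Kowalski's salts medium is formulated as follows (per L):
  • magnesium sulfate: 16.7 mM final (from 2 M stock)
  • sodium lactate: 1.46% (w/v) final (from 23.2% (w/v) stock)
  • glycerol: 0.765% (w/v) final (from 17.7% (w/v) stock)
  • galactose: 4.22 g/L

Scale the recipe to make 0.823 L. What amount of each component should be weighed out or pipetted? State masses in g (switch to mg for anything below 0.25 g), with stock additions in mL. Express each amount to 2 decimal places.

Scale factor relative to 1 L: 0.823.
magnesium sulfate: V = C2·V2/C1 = 16.7 mM × 823 mL ÷ 2000 mM = 6.87 mL
sodium lactate: V = C2·V2/C1 = 1.46% ÷ 23.2% × 823 mL = 51.79 mL
glycerol: dilute stock: 0.765% ÷ 17.7% × 823 mL = 35.57 mL
galactose: 4.22 g/L × 0.823 L = 3.47 g

magnesium sulfate 6.87 mL; sodium lactate 51.79 mL; glycerol 35.57 mL; galactose 3.47 g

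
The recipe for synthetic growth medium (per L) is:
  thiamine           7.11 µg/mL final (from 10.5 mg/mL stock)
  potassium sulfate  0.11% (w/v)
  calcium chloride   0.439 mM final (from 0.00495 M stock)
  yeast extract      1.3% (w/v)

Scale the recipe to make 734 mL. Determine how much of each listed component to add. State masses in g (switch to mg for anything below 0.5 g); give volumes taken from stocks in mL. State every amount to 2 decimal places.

thiamine 0.50 mL; potassium sulfate 0.81 g; calcium chloride 65.10 mL; yeast extract 9.54 g

Scale factor relative to 1 L: 0.734.
thiamine: dilute stock: 7.11 µg/mL × 734 mL ÷ 10500 µg/mL = 0.50 mL
potassium sulfate: 0.11% w/v = 1.1 g/L → 1.1 × 0.734 L = 0.81 g
calcium chloride: dilute stock: 0.439 mM × 734 mL ÷ 4.95 mM = 65.10 mL
yeast extract: 1.3 g per 100 mL × 734 mL ÷ 100 = 9.54 g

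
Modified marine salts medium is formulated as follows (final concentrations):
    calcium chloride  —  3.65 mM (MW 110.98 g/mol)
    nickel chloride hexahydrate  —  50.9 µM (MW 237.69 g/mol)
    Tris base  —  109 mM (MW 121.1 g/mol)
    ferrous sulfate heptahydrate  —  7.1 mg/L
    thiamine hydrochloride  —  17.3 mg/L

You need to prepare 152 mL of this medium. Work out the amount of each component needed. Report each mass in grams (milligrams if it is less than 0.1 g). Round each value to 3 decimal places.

Working volume: 152 mL = 0.152 L.
calcium chloride: 3.65 mmol/L × 110.98 mg/mmol × 0.152 L = 61.572 mg
nickel chloride hexahydrate: 50.9 µmol/L × 237.69 g/mol × 0.152 L ÷ 1000 = 1.839 mg
Tris base: 109 mmol/L × 121.1 g/mol × 0.152 L ÷ 1000 = 2.006 g
ferrous sulfate heptahydrate: 7.1 mg/L × 0.152 L = 1.079 mg
thiamine hydrochloride: 17.3 mg/L × 0.152 L = 2.630 mg

calcium chloride 61.572 mg; nickel chloride hexahydrate 1.839 mg; Tris base 2.006 g; ferrous sulfate heptahydrate 1.079 mg; thiamine hydrochloride 2.630 mg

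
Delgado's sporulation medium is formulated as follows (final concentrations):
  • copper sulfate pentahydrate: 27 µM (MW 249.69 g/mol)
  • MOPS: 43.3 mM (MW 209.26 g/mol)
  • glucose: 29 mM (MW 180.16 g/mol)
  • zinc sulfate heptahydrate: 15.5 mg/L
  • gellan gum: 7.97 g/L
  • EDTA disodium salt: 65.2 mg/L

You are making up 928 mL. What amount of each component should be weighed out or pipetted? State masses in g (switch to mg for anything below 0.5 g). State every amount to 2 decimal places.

copper sulfate pentahydrate 6.26 mg; MOPS 8.41 g; glucose 4.85 g; zinc sulfate heptahydrate 14.38 mg; gellan gum 7.40 g; EDTA disodium salt 60.51 mg

Working volume: 928 mL = 0.928 L.
copper sulfate pentahydrate: 27 µmol/L × 249.69 g/mol × 0.928 L ÷ 1000 = 6.26 mg
MOPS: 43.3 mmol/L × 209.26 g/mol × 0.928 L ÷ 1000 = 8.41 g
glucose: 29 mmol/L × 180.16 g/mol × 0.928 L ÷ 1000 = 4.85 g
zinc sulfate heptahydrate: 15.5 mg/L × 0.928 L = 14.38 mg
gellan gum: 7.97 g/L × 0.928 L = 7.40 g
EDTA disodium salt: 65.2 mg/L × 0.928 L = 60.51 mg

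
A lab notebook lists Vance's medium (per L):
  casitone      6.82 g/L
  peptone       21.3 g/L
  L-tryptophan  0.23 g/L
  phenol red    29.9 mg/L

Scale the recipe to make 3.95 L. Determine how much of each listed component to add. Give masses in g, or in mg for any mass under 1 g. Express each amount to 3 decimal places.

Scale factor relative to 1 L: 3.95.
casitone: 6.82 g/L × 3.95 L = 26.939 g
peptone: 21.3 g/L × 3.95 L = 84.135 g
L-tryptophan: 0.23 g/L × 3.95 L = 0.9085 g = 908.500 mg
phenol red: 29.9 mg/L × 3.95 L = 118.105 mg

casitone 26.939 g; peptone 84.135 g; L-tryptophan 908.500 mg; phenol red 118.105 mg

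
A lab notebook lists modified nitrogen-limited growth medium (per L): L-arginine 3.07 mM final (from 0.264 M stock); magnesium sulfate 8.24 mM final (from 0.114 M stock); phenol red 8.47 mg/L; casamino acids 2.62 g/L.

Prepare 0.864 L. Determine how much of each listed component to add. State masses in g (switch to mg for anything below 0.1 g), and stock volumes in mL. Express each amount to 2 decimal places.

Scale factor relative to 1 L: 0.864.
L-arginine: dilute stock: 3.07 mM × 864 mL ÷ 264 mM = 10.05 mL
magnesium sulfate: dilute stock: 8.24 mM × 864 mL ÷ 114 mM = 62.45 mL
phenol red: 8.47 mg/L × 0.864 L = 7.32 mg
casamino acids: 2.62 g/L × 0.864 L = 2.26 g

L-arginine 10.05 mL; magnesium sulfate 62.45 mL; phenol red 7.32 mg; casamino acids 2.26 g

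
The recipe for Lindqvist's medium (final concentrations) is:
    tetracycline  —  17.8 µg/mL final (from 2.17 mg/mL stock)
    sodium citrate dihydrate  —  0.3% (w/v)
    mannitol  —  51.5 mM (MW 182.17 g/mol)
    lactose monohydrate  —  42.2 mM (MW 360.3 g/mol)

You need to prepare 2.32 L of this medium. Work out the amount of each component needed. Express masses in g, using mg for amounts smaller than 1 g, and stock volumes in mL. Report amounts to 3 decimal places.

tetracycline 19.030 mL; sodium citrate dihydrate 6.960 g; mannitol 21.766 g; lactose monohydrate 35.275 g

Working volume: 2.32 L.
tetracycline: V = C2·V2/C1 = 17.8 µg/mL × 2320 mL ÷ 2170 µg/mL = 19.030 mL
sodium citrate dihydrate: 0.3 g per 100 mL × 2320 mL ÷ 100 = 6.960 g
mannitol: 51.5 mmol/L × 182.17 g/mol × 2.32 L ÷ 1000 = 21.766 g
lactose monohydrate: 42.2 mmol/L × 360.3 g/mol × 2.32 L ÷ 1000 = 35.275 g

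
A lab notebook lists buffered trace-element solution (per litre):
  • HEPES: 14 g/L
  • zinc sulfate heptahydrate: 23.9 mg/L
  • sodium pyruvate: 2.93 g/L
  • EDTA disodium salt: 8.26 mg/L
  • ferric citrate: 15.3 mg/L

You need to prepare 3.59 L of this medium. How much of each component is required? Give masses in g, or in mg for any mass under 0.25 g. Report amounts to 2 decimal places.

Working volume: 3.59 L.
HEPES: 14 g/L × 3.59 L = 50.26 g
zinc sulfate heptahydrate: 23.9 mg/L × 3.59 L = 85.80 mg
sodium pyruvate: 2.93 g/L × 3.59 L = 10.52 g
EDTA disodium salt: 8.26 mg/L × 3.59 L = 29.65 mg
ferric citrate: 15.3 mg/L × 3.59 L = 54.93 mg

HEPES 50.26 g; zinc sulfate heptahydrate 85.80 mg; sodium pyruvate 10.52 g; EDTA disodium salt 29.65 mg; ferric citrate 54.93 mg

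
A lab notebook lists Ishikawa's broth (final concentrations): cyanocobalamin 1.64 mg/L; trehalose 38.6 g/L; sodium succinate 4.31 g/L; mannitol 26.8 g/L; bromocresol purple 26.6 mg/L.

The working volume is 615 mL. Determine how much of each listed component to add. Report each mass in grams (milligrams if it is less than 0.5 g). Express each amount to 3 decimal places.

cyanocobalamin 1.009 mg; trehalose 23.739 g; sodium succinate 2.651 g; mannitol 16.482 g; bromocresol purple 16.359 mg

Target volume = 615 mL = 0.615 L.
cyanocobalamin: 1.64 mg/L × 0.615 L = 1.009 mg
trehalose: 38.6 g/L × 0.615 L = 23.739 g
sodium succinate: 4.31 g/L × 0.615 L = 2.651 g
mannitol: 26.8 g/L × 0.615 L = 16.482 g
bromocresol purple: 26.6 mg/L × 0.615 L = 16.359 mg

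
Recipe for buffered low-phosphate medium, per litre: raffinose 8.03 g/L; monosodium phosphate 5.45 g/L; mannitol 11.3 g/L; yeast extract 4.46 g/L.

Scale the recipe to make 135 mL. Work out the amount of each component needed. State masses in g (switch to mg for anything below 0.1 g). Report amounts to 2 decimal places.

Scale factor relative to 1 L: 0.135.
raffinose: 8.03 g/L × 0.135 L = 1.08 g
monosodium phosphate: 5.45 g/L × 0.135 L = 0.74 g
mannitol: 11.3 g/L × 0.135 L = 1.53 g
yeast extract: 4.46 g/L × 0.135 L = 0.60 g

raffinose 1.08 g; monosodium phosphate 0.74 g; mannitol 1.53 g; yeast extract 0.60 g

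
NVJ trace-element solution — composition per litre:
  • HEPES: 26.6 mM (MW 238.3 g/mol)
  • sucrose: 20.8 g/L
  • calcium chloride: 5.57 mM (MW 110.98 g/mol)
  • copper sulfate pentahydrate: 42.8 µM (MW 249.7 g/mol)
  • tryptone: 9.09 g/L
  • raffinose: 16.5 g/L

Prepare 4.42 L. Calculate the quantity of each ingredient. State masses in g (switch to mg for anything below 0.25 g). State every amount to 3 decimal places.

Scale factor relative to 1 L: 4.42.
HEPES: 26.6 mmol/L × 238.3 g/mol × 4.42 L ÷ 1000 = 28.017 g
sucrose: 20.8 g/L × 4.42 L = 91.936 g
calcium chloride: 5.57 mmol/L × 110.98 g/mol × 4.42 L ÷ 1000 = 2.732 g
copper sulfate pentahydrate: 42.8 µmol/L × 249.7 g/mol × 4.42 L ÷ 1000 = 47.237 mg
tryptone: 9.09 g/L × 4.42 L = 40.178 g
raffinose: 16.5 g/L × 4.42 L = 72.930 g

HEPES 28.017 g; sucrose 91.936 g; calcium chloride 2.732 g; copper sulfate pentahydrate 47.237 mg; tryptone 40.178 g; raffinose 72.930 g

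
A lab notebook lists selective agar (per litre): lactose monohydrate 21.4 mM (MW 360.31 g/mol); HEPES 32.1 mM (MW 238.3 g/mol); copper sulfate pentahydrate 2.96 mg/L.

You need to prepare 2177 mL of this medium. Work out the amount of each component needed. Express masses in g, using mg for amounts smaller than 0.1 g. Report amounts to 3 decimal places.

Scale factor relative to 1 L: 2.177.
lactose monohydrate: 21.4 mmol/L × 360.31 g/mol × 2.177 L ÷ 1000 = 16.786 g
HEPES: 32.1 mmol/L × 238.3 g/mol × 2.177 L ÷ 1000 = 16.653 g
copper sulfate pentahydrate: 2.96 mg/L × 2.177 L = 6.444 mg

lactose monohydrate 16.786 g; HEPES 16.653 g; copper sulfate pentahydrate 6.444 mg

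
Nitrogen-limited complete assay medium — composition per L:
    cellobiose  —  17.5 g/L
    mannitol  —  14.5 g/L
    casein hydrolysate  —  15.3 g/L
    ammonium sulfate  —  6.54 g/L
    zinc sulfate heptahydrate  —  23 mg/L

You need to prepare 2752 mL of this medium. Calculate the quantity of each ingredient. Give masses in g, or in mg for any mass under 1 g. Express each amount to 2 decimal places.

cellobiose 48.16 g; mannitol 39.90 g; casein hydrolysate 42.11 g; ammonium sulfate 18.00 g; zinc sulfate heptahydrate 63.30 mg

Working volume: 2752 mL = 2.752 L.
cellobiose: 17.5 g/L × 2.752 L = 48.16 g
mannitol: 14.5 g/L × 2.752 L = 39.90 g
casein hydrolysate: 15.3 g/L × 2.752 L = 42.11 g
ammonium sulfate: 6.54 g/L × 2.752 L = 18.00 g
zinc sulfate heptahydrate: 23 mg/L × 2.752 L = 63.30 mg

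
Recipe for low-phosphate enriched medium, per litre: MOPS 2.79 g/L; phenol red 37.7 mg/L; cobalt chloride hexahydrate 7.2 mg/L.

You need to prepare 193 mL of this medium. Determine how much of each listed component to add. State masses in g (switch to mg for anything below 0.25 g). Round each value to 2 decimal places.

Working volume: 193 mL = 0.193 L.
MOPS: 2.79 g/L × 0.193 L = 0.54 g
phenol red: 37.7 mg/L × 0.193 L = 7.28 mg
cobalt chloride hexahydrate: 7.2 mg/L × 0.193 L = 1.39 mg

MOPS 0.54 g; phenol red 7.28 mg; cobalt chloride hexahydrate 1.39 mg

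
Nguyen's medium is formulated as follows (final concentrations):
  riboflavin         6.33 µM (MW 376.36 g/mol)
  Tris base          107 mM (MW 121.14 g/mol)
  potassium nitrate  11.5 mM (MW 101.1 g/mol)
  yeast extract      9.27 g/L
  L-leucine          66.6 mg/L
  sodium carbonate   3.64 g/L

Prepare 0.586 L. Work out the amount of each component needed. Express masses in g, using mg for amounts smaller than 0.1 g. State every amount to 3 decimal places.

Working volume: 0.586 L.
riboflavin: 6.33 µmol/L × 376.36 g/mol × 0.586 L ÷ 1000 = 1.396 mg
Tris base: 107 mmol/L × 121.14 g/mol × 0.586 L ÷ 1000 = 7.596 g
potassium nitrate: 11.5 mmol/L × 101.1 g/mol × 0.586 L ÷ 1000 = 0.681 g
yeast extract: 9.27 g/L × 0.586 L = 5.432 g
L-leucine: 66.6 mg/L × 0.586 L = 39.028 mg
sodium carbonate: 3.64 g/L × 0.586 L = 2.133 g

riboflavin 1.396 mg; Tris base 7.596 g; potassium nitrate 0.681 g; yeast extract 5.432 g; L-leucine 39.028 mg; sodium carbonate 2.133 g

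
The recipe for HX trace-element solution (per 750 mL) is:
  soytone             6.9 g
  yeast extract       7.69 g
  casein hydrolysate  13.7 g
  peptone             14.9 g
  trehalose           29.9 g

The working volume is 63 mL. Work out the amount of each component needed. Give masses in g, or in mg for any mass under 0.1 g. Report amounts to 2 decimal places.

soytone 0.58 g; yeast extract 0.65 g; casein hydrolysate 1.15 g; peptone 1.25 g; trehalose 2.51 g

Scale factor = 63 mL / 750 mL = 0.084.
soytone: 6.9 g × (63 mL / 750 mL) = 0.58 g
yeast extract: 7.69 g × (63 mL / 750 mL) = 0.65 g
casein hydrolysate: 13.7 g × (63 mL / 750 mL) = 1.15 g
peptone: 14.9 g × (63 mL / 750 mL) = 1.25 g
trehalose: 29.9 g × (63 mL / 750 mL) = 2.51 g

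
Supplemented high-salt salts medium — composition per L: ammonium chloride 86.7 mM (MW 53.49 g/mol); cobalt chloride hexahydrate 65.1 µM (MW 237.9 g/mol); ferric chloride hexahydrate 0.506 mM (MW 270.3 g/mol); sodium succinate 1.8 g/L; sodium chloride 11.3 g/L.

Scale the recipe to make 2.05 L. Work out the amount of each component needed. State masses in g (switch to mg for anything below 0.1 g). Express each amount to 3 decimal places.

ammonium chloride 9.507 g; cobalt chloride hexahydrate 31.749 mg; ferric chloride hexahydrate 0.280 g; sodium succinate 3.690 g; sodium chloride 23.165 g

Scale factor relative to 1 L: 2.05.
ammonium chloride: 86.7 mmol/L × 53.49 g/mol × 2.05 L ÷ 1000 = 9.507 g
cobalt chloride hexahydrate: 65.1 µmol/L × 237.9 g/mol × 2.05 L ÷ 1000 = 31.749 mg
ferric chloride hexahydrate: 0.506 mmol/L × 270.3 g/mol × 2.05 L ÷ 1000 = 0.280 g
sodium succinate: 1.8 g/L × 2.05 L = 3.690 g
sodium chloride: 11.3 g/L × 2.05 L = 23.165 g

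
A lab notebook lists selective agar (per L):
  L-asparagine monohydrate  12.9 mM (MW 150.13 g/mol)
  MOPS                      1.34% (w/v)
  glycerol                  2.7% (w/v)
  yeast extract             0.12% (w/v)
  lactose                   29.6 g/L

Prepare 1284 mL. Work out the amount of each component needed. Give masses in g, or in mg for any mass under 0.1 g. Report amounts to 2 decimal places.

L-asparagine monohydrate 2.49 g; MOPS 17.21 g; glycerol 34.67 g; yeast extract 1.54 g; lactose 38.01 g

Scale factor relative to 1 L: 1.284.
L-asparagine monohydrate: 12.9 mmol/L × 150.13 g/mol × 1.284 L ÷ 1000 = 2.49 g
MOPS: 1.34 g per 100 mL × 1284 mL ÷ 100 = 17.21 g
glycerol: 2.7 g per 100 mL × 1284 mL ÷ 100 = 34.67 g
yeast extract: 0.12 g per 100 mL × 1284 mL ÷ 100 = 1.54 g
lactose: 29.6 g/L × 1.284 L = 38.01 g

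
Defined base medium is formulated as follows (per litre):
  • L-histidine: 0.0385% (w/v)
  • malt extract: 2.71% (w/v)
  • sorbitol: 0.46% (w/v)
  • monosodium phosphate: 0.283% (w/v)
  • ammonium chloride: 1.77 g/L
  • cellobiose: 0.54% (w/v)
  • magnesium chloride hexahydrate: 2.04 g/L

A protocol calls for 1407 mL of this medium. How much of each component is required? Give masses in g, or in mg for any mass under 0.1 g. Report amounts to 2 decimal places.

L-histidine 0.54 g; malt extract 38.13 g; sorbitol 6.47 g; monosodium phosphate 3.98 g; ammonium chloride 2.49 g; cellobiose 7.60 g; magnesium chloride hexahydrate 2.87 g

Scale factor relative to 1 L: 1.407.
L-histidine: 0.0385 g per 100 mL × 1407 mL ÷ 100 = 0.54 g
malt extract: 2.71% w/v = 27.1 g/L → 27.1 × 1.407 L = 38.13 g
sorbitol: 0.46% w/v = 4.6 g/L → 4.6 × 1.407 L = 6.47 g
monosodium phosphate: 0.283 g per 100 mL × 1407 mL ÷ 100 = 3.98 g
ammonium chloride: 1.77 g/L × 1.407 L = 2.49 g
cellobiose: 0.54 g per 100 mL × 1407 mL ÷ 100 = 7.60 g
magnesium chloride hexahydrate: 2.04 g/L × 1.407 L = 2.87 g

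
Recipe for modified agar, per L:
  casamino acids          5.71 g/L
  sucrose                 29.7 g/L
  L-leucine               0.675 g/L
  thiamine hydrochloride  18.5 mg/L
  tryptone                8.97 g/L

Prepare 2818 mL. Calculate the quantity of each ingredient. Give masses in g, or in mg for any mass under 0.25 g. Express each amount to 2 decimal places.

casamino acids 16.09 g; sucrose 83.69 g; L-leucine 1.90 g; thiamine hydrochloride 52.13 mg; tryptone 25.28 g

Working volume: 2818 mL = 2.818 L.
casamino acids: 5.71 g/L × 2.818 L = 16.09 g
sucrose: 29.7 g/L × 2.818 L = 83.69 g
L-leucine: 0.675 g/L × 2.818 L = 1.90 g
thiamine hydrochloride: 18.5 mg/L × 2.818 L = 52.13 mg
tryptone: 8.97 g/L × 2.818 L = 25.28 g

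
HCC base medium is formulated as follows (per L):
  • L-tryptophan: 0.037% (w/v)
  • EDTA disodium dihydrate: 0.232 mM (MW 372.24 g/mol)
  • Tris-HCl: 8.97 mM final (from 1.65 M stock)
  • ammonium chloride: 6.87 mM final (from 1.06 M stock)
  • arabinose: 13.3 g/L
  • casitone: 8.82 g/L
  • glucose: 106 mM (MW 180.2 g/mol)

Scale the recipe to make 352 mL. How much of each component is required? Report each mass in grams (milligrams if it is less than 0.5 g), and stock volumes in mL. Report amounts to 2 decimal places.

L-tryptophan 130.24 mg; EDTA disodium dihydrate 30.40 mg; Tris-HCl 1.91 mL; ammonium chloride 2.28 mL; arabinose 4.68 g; casitone 3.10 g; glucose 6.72 g

Working volume: 352 mL = 0.352 L.
L-tryptophan: 0.037% w/v = 0.37 g/L → 0.37 × 0.352 L = 0.13024 g = 130.24 mg
EDTA disodium dihydrate: 0.232 mmol/L × 372.24 mg/mmol × 0.352 L = 30.40 mg
Tris-HCl: V = C2·V2/C1 = 8.97 mM × 352 mL ÷ 1650 mM = 1.91 mL
ammonium chloride: C1V1 = C2V2 → 6.87 mM × 352 mL ÷ 1060 mM = 2.28 mL
arabinose: 13.3 g/L × 0.352 L = 4.68 g
casitone: 8.82 g/L × 0.352 L = 3.10 g
glucose: 106 mmol/L × 180.2 g/mol × 0.352 L ÷ 1000 = 6.72 g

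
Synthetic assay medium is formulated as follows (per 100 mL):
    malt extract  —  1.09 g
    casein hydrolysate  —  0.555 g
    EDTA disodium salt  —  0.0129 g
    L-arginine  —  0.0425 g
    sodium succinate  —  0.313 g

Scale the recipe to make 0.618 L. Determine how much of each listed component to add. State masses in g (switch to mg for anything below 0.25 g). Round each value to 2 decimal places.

malt extract 6.74 g; casein hydrolysate 3.43 g; EDTA disodium salt 79.72 mg; L-arginine 0.26 g; sodium succinate 1.93 g

Ratio of target to recipe volume: 618 / 100 = 6.18.
malt extract: 1.09 g × (618 mL / 100 mL) = 6.74 g
casein hydrolysate: 0.555 g × (618 mL / 100 mL) = 3.43 g
EDTA disodium salt: 0.0129 g × (618 mL / 100 mL) = 0.079722 g = 79.72 mg
L-arginine: 0.0425 g × (618 mL / 100 mL) = 0.26 g
sodium succinate: 0.313 g × (618 mL / 100 mL) = 1.93 g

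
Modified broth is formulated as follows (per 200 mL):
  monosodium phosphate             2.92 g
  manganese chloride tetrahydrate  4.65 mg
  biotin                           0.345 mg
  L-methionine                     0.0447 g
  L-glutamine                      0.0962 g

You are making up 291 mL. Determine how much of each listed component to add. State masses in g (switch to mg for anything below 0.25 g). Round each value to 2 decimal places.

monosodium phosphate 4.25 g; manganese chloride tetrahydrate 6.77 mg; biotin 0.50 mg; L-methionine 65.04 mg; L-glutamine 139.97 mg

Scale factor = 291 mL / 200 mL = 1.455.
monosodium phosphate: 2.92 g × (291 mL / 200 mL) = 4.25 g
manganese chloride tetrahydrate: 4.65 mg × (291 mL / 200 mL) = 6.77 mg
biotin: 0.345 mg × (291 mL / 200 mL) = 0.50 mg
L-methionine: 0.0447 g × (291 mL / 200 mL) = 0.0650385 g = 65.04 mg
L-glutamine: 0.0962 g × (291 mL / 200 mL) = 0.139971 g = 139.97 mg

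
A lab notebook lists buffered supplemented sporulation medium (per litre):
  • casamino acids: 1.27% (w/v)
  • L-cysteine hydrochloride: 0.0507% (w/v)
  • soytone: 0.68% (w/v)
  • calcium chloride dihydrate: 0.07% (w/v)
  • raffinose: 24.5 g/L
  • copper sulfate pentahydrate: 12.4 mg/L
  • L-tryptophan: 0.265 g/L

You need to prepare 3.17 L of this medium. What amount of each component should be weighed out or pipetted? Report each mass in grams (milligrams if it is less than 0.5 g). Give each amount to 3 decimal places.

casamino acids 40.259 g; L-cysteine hydrochloride 1.607 g; soytone 21.556 g; calcium chloride dihydrate 2.219 g; raffinose 77.665 g; copper sulfate pentahydrate 39.308 mg; L-tryptophan 0.840 g

Scale factor relative to 1 L: 3.17.
casamino acids: 1.27 g per 100 mL × 3170 mL ÷ 100 = 40.259 g
L-cysteine hydrochloride: 0.0507 g per 100 mL × 3170 mL ÷ 100 = 1.607 g
soytone: 0.68% w/v = 6.8 g/L → 6.8 × 3.17 L = 21.556 g
calcium chloride dihydrate: 0.07% w/v = 0.7 g/L → 0.7 × 3.17 L = 2.219 g
raffinose: 24.5 g/L × 3.17 L = 77.665 g
copper sulfate pentahydrate: 12.4 mg/L × 3.17 L = 39.308 mg
L-tryptophan: 0.265 g/L × 3.17 L = 0.840 g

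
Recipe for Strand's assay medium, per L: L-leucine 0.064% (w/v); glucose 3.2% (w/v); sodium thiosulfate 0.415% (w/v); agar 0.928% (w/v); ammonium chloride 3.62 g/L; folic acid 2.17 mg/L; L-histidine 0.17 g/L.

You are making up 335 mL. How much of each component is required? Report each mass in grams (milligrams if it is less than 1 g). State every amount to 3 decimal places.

L-leucine 214.400 mg; glucose 10.720 g; sodium thiosulfate 1.390 g; agar 3.109 g; ammonium chloride 1.213 g; folic acid 0.727 mg; L-histidine 56.950 mg

Working volume: 335 mL = 0.335 L.
L-leucine: 0.064% w/v = 0.64 g/L → 0.64 × 0.335 L = 0.2144 g = 214.400 mg
glucose: 3.2 g per 100 mL × 335 mL ÷ 100 = 10.720 g
sodium thiosulfate: 0.415% w/v = 4.15 g/L → 4.15 × 0.335 L = 1.390 g
agar: 0.928% w/v = 9.28 g/L → 9.28 × 0.335 L = 3.109 g
ammonium chloride: 3.62 g/L × 0.335 L = 1.213 g
folic acid: 2.17 mg/L × 0.335 L = 0.727 mg
L-histidine: 0.17 g/L × 0.335 L = 0.05695 g = 56.950 mg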